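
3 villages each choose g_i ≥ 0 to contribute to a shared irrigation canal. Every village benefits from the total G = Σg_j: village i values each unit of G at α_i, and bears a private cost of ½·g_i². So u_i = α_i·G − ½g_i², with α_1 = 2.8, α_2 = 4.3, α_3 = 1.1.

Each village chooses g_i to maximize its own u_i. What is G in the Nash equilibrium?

Village i's FOC: ∂u_i/∂g_i = α_i − g_i = 0, so g_i* = α_i.
NE contributions = (2.8, 4.3, 1.1); G = 8.2.

8.2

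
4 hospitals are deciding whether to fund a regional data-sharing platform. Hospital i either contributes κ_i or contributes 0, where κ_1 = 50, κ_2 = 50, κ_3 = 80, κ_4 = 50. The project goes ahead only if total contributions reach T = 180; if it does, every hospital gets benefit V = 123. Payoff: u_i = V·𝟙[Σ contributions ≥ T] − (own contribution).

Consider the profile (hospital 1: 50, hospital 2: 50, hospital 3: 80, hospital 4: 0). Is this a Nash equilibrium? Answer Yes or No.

Yes

Total = 180 ≥ 180: provided.
Hospital 1 (pledges 50, payoff 73): dropping to 0 → total 130, payoff 0. No gain.
Hospital 2 (pledges 50, payoff 73): dropping to 0 → total 130, payoff 0. No gain.
Hospital 3 (pledges 80, payoff 43): dropping to 0 → total 100, payoff 0. No gain.
Hospital 4 (pledges 0, payoff 123): pledging 50 → total 230, payoff 73. No gain.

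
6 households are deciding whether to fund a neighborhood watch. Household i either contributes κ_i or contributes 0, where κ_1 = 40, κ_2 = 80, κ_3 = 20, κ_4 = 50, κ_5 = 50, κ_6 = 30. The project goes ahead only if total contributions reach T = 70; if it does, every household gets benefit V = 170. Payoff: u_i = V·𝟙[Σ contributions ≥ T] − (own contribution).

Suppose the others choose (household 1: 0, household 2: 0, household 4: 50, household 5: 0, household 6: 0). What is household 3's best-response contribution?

Others' total = 50. Contributing 20 brings total to 70 ≥ 70: gain V − κ_3 = 150.
Best response: 20.

20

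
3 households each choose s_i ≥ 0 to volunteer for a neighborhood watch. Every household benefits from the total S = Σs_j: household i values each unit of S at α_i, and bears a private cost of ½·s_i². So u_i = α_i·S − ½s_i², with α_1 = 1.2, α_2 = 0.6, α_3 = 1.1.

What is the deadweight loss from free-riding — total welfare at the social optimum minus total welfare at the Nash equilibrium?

Household i's FOC: ∂u_i/∂s_i = α_i − s_i = 0, so s_i* = α_i.
NE contributions = (1.2, 0.6, 1.1); S = 2.9.
W^NE = (Σα)·S − ½Σα_i² = 2.9² − ½·3.01 = 6.905.
Planner sets s_i = Σα_j = 2.9 for every i, so S^SO = 3·2.9 = 8.7.
W^SO = (Σα)·S^SO − ½·3·(Σα)² = (3/2)·2.9² = 12.615.
Deadweight loss = W^SO − W^NE = 5.71.

5.71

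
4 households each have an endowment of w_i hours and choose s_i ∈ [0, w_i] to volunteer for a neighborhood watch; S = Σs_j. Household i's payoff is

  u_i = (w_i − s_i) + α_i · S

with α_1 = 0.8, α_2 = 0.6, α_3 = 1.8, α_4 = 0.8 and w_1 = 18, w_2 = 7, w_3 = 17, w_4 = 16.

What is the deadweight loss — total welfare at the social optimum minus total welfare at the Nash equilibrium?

∂u_i/∂s_i = α_i − 1, so household i contributes w_i if α_i > 1, else 0.
α_i > 1 for i ∈ {3}; NE contributions (0, 0, 17, 0), S = 17.
W^NE = Σw_i − S^NE + (Σα_i)·S^NE = 58 + 3·17 = 109.
Planner: ∂(Σu_j)/∂s_i = Σα_j − 1 = 3 > 0, so everyone contributes w_i; S^SO = 58, W^SO = 58 + 3·58 = 232.
Deadweight loss = 123.

123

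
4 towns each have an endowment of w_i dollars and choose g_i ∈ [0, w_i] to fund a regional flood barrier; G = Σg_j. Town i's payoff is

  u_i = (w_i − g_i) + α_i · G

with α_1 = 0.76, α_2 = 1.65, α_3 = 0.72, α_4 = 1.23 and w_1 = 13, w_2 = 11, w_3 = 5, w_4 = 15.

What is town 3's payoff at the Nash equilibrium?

∂u_i/∂g_i = α_i − 1, so town i contributes w_i if α_i > 1, else 0.
α_i > 1 for i ∈ {2, 4}; NE contributions (0, 11, 0, 15), G = 26.
u_3 = (5 − 0) + 0.72·26 = 23.72.

23.72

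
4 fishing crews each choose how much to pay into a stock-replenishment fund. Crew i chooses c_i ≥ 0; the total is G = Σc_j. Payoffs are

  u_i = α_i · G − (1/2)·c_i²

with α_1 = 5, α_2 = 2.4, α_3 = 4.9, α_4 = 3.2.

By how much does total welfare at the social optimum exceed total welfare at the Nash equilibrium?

Crew i's FOC: ∂u_i/∂c_i = α_i − c_i = 0, so c_i* = α_i.
NE contributions = (5, 2.4, 4.9, 3.2); G = 15.5.
W^NE = (Σα)·G − ½Σα_i² = 15.5² − ½·65.01 = 207.745.
Planner sets c_i = Σα_j = 15.5 for every i, so G^SO = 4·15.5 = 62.
W^SO = (Σα)·G^SO − ½·4·(Σα)² = (4/2)·15.5² = 480.5.
Deadweight loss = W^SO − W^NE = 272.755.

272.755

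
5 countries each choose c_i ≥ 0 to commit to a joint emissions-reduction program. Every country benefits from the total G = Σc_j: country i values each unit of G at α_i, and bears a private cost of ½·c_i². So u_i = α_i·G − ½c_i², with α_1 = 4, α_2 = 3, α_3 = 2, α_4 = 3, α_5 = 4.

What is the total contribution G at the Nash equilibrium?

16

Country i's FOC: ∂u_i/∂c_i = α_i − c_i = 0, so c_i* = α_i.
NE contributions = (4, 3, 2, 3, 4); G = 16.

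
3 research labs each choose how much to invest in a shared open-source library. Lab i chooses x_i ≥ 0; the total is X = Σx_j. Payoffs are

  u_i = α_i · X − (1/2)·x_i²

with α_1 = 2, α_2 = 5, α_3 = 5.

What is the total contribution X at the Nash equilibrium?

Lab i's FOC: ∂u_i/∂x_i = α_i − x_i = 0, so x_i* = α_i.
NE contributions = (2, 5, 5); X = 12.

12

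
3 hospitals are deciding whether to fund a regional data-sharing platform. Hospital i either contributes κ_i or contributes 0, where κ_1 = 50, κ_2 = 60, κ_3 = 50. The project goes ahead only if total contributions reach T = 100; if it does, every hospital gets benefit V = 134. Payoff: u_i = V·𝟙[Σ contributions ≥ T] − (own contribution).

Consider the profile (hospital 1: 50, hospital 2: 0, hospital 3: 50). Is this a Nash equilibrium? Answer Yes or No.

Total = 100 ≥ 100: provided.
Hospital 1 (pledges 50, payoff 84): dropping to 0 → total 50, payoff 0. No gain.
Hospital 2 (pledges 0, payoff 134): pledging 60 → total 160, payoff 74. No gain.
Hospital 3 (pledges 50, payoff 84): dropping to 0 → total 50, payoff 0. No gain.

Yes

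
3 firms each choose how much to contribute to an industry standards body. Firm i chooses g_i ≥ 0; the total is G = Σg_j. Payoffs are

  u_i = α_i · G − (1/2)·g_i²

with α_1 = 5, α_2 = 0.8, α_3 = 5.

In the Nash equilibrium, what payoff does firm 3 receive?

41.5

Firm i's FOC: ∂u_i/∂g_i = α_i − g_i = 0, so g_i* = α_i.
NE contributions = (5, 0.8, 5); G = 10.8.
u_3 = α_3·G − ½·(g_3)² = 5·10.8 − ½·5² = 41.5.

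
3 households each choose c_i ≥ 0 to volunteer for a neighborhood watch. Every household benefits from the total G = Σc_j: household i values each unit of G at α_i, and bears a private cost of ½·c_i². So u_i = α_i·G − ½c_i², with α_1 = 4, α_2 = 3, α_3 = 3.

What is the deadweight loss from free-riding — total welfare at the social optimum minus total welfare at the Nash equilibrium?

Household i's FOC: ∂u_i/∂c_i = α_i − c_i = 0, so c_i* = α_i.
NE contributions = (4, 3, 3); G = 10.
W^NE = (Σα)·G − ½Σα_i² = 10² − ½·34 = 83.
Planner sets c_i = Σα_j = 10 for every i, so G^SO = 3·10 = 30.
W^SO = (Σα)·G^SO − ½·3·(Σα)² = (3/2)·10² = 150.
Deadweight loss = W^SO − W^NE = 67.

67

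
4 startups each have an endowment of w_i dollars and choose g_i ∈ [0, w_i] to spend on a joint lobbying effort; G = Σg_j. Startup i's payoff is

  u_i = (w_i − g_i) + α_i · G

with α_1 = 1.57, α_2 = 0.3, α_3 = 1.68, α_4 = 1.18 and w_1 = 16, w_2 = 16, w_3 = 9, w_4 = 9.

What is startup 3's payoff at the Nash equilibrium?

57.12

∂u_i/∂g_i = α_i − 1, so startup i contributes w_i if α_i > 1, else 0.
α_i > 1 for i ∈ {1, 3, 4}; NE contributions (16, 0, 9, 9), G = 34.
u_3 = (9 − 9) + 1.68·34 = 57.12.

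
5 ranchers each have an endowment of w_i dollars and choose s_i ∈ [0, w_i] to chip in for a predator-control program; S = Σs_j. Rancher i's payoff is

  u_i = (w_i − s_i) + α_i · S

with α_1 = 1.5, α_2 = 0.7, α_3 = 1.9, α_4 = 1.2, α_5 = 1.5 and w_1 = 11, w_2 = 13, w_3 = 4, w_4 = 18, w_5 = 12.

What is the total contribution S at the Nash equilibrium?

45

∂u_i/∂s_i = α_i − 1, so rancher i contributes w_i if α_i > 1, else 0.
α_i > 1 for i ∈ {1, 3, 4, 5}; NE contributions (11, 0, 4, 18, 12), S = 45.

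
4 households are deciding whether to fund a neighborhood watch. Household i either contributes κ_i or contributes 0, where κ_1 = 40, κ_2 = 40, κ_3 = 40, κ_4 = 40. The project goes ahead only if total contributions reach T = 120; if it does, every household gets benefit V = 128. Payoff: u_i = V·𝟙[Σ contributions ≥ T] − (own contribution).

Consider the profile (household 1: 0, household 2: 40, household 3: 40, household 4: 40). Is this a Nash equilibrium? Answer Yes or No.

Yes

Total = 120 ≥ 120: provided.
Household 1 (pledges 0, payoff 128): pledging 40 → total 160, payoff 88. No gain.
Household 2 (pledges 40, payoff 88): dropping to 0 → total 80, payoff 0. No gain.
Household 3 (pledges 40, payoff 88): dropping to 0 → total 80, payoff 0. No gain.
Household 4 (pledges 40, payoff 88): dropping to 0 → total 80, payoff 0. No gain.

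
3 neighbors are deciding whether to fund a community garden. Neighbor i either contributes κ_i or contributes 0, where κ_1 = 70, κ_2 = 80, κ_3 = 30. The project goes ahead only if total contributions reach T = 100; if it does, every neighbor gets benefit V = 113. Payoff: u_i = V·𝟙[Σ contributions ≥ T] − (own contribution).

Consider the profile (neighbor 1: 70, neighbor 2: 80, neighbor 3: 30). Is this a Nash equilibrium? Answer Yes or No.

No

Total = 180 ≥ 100: provided.
Neighbor 1 (pledges 70, payoff 43): dropping to 0 → total 110, payoff 113. Profitable deviation.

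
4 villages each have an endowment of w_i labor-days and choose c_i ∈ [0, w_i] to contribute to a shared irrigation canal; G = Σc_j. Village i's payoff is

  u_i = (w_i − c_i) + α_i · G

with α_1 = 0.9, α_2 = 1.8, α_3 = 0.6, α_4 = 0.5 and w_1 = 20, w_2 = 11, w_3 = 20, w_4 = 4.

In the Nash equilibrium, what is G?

∂u_i/∂c_i = α_i − 1, so village i contributes w_i if α_i > 1, else 0.
α_i > 1 for i ∈ {2}; NE contributions (0, 11, 0, 0), G = 11.

11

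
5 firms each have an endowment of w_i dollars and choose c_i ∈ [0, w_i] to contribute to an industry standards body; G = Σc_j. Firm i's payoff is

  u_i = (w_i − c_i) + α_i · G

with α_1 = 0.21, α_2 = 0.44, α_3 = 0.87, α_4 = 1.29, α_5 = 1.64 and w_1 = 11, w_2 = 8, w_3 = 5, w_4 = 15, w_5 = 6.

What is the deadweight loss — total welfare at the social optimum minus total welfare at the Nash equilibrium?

∂u_i/∂c_i = α_i − 1, so firm i contributes w_i if α_i > 1, else 0.
α_i > 1 for i ∈ {4, 5}; NE contributions (0, 0, 0, 15, 6), G = 21.
W^NE = Σw_i − G^NE + (Σα_i)·G^NE = 45 + 3.45·21 = 117.45.
Planner: ∂(Σu_j)/∂c_i = Σα_j − 1 = 3.45 > 0, so everyone contributes w_i; G^SO = 45, W^SO = 45 + 3.45·45 = 200.25.
Deadweight loss = 82.8.

82.8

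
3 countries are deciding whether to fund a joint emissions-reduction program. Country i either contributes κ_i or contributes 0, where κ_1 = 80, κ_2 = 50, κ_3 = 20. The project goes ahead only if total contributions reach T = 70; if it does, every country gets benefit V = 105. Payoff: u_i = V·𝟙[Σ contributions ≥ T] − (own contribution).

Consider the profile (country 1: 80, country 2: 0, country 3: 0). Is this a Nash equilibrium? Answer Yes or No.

Yes

Total = 80 ≥ 70: provided.
Country 1 (pledges 80, payoff 25): dropping to 0 → total 0, payoff 0. No gain.
Country 2 (pledges 0, payoff 105): pledging 50 → total 130, payoff 55. No gain.
Country 3 (pledges 0, payoff 105): pledging 20 → total 100, payoff 85. No gain.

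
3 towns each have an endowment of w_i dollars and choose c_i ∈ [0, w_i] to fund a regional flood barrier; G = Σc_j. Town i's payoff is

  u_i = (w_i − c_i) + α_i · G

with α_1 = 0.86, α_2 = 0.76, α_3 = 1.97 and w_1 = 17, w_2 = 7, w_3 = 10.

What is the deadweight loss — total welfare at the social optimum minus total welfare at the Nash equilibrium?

∂u_i/∂c_i = α_i − 1, so town i contributes w_i if α_i > 1, else 0.
α_i > 1 for i ∈ {3}; NE contributions (0, 0, 10), G = 10.
W^NE = Σw_i − G^NE + (Σα_i)·G^NE = 34 + 2.59·10 = 59.9.
Planner: ∂(Σu_j)/∂c_i = Σα_j − 1 = 2.59 > 0, so everyone contributes w_i; G^SO = 34, W^SO = 34 + 2.59·34 = 122.06.
Deadweight loss = 62.16.

62.16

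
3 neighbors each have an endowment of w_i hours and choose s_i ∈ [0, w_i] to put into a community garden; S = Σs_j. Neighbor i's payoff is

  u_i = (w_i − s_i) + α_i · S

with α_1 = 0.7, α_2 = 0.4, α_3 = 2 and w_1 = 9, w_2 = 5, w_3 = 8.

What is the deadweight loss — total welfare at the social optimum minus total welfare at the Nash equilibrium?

∂u_i/∂s_i = α_i − 1, so neighbor i contributes w_i if α_i > 1, else 0.
α_i > 1 for i ∈ {3}; NE contributions (0, 0, 8), S = 8.
W^NE = Σw_i − S^NE + (Σα_i)·S^NE = 22 + 2.1·8 = 38.8.
Planner: ∂(Σu_j)/∂s_i = Σα_j − 1 = 2.1 > 0, so everyone contributes w_i; S^SO = 22, W^SO = 22 + 2.1·22 = 68.2.
Deadweight loss = 29.4.

29.4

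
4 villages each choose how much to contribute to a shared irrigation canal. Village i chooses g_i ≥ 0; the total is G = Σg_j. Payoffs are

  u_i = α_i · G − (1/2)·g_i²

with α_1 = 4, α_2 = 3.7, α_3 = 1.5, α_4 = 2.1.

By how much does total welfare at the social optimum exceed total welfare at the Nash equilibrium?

Village i's FOC: ∂u_i/∂g_i = α_i − g_i = 0, so g_i* = α_i.
NE contributions = (4, 3.7, 1.5, 2.1); G = 11.3.
W^NE = (Σα)·G − ½Σα_i² = 11.3² − ½·36.35 = 109.515.
Planner sets g_i = Σα_j = 11.3 for every i, so G^SO = 4·11.3 = 45.2.
W^SO = (Σα)·G^SO − ½·4·(Σα)² = (4/2)·11.3² = 255.38.
Deadweight loss = W^SO − W^NE = 145.865.

145.865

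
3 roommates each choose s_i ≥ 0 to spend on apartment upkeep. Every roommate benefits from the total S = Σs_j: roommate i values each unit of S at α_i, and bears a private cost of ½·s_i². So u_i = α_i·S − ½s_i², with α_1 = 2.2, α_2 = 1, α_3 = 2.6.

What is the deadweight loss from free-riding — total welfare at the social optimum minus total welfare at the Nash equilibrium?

Roommate i's FOC: ∂u_i/∂s_i = α_i − s_i = 0, so s_i* = α_i.
NE contributions = (2.2, 1, 2.6); S = 5.8.
W^NE = (Σα)·S − ½Σα_i² = 5.8² − ½·12.6 = 27.34.
Planner sets s_i = Σα_j = 5.8 for every i, so S^SO = 3·5.8 = 17.4.
W^SO = (Σα)·S^SO − ½·3·(Σα)² = (3/2)·5.8² = 50.46.
Deadweight loss = W^SO − W^NE = 23.12.

23.12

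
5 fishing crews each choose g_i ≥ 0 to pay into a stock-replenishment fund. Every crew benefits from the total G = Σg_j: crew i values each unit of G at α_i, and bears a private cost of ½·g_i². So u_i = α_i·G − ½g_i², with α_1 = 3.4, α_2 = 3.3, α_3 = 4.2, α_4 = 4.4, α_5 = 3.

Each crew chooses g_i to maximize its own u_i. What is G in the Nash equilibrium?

Crew i's FOC: ∂u_i/∂g_i = α_i − g_i = 0, so g_i* = α_i.
NE contributions = (3.4, 3.3, 4.2, 4.4, 3); G = 18.3.

18.3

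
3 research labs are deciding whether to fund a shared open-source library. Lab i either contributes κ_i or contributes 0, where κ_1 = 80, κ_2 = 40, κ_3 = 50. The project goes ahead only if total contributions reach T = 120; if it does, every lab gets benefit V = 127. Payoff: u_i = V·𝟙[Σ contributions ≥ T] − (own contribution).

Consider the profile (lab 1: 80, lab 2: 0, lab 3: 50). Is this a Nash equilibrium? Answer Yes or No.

Total = 130 ≥ 120: provided.
Lab 1 (pledges 80, payoff 47): dropping to 0 → total 50, payoff 0. No gain.
Lab 2 (pledges 0, payoff 127): pledging 40 → total 170, payoff 87. No gain.
Lab 3 (pledges 50, payoff 77): dropping to 0 → total 80, payoff 0. No gain.

Yes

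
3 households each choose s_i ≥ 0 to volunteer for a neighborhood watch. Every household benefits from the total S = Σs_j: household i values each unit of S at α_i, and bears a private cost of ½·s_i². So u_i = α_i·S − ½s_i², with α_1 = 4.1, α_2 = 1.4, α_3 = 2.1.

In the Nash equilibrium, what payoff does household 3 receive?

13.755

Household i's FOC: ∂u_i/∂s_i = α_i − s_i = 0, so s_i* = α_i.
NE contributions = (4.1, 1.4, 2.1); S = 7.6.
u_3 = α_3·S − ½·(s_3)² = 2.1·7.6 − ½·2.1² = 13.755.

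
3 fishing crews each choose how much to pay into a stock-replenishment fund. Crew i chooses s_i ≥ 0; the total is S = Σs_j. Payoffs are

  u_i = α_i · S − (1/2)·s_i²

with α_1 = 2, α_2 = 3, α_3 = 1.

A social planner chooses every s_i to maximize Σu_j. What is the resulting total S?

Planner FOC: ∂(Σu_j)/∂s_i = (Σα_j) − s_i = 0, so s_i^SO = Σα_j = 6 for every i; S^SO = 18.

18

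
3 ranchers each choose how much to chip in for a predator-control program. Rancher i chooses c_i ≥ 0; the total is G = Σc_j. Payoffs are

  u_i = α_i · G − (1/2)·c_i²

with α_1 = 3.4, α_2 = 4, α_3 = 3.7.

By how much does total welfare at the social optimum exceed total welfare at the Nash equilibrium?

Rancher i's FOC: ∂u_i/∂c_i = α_i − c_i = 0, so c_i* = α_i.
NE contributions = (3.4, 4, 3.7); G = 11.1.
W^NE = (Σα)·G − ½Σα_i² = 11.1² − ½·41.25 = 102.585.
Planner sets c_i = Σα_j = 11.1 for every i, so G^SO = 3·11.1 = 33.3.
W^SO = (Σα)·G^SO − ½·3·(Σα)² = (3/2)·11.1² = 184.815.
Deadweight loss = W^SO − W^NE = 82.23.

82.23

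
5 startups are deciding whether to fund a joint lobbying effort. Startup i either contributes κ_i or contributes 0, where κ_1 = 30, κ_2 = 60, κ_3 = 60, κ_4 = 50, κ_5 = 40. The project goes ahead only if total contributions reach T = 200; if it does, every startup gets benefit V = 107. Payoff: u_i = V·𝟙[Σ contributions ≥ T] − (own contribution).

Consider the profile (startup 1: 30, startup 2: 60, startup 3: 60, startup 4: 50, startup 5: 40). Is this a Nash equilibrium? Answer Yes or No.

Total = 240 ≥ 200: provided.
Startup 1 (pledges 30, payoff 77): dropping to 0 → total 210, payoff 107. Profitable deviation.

No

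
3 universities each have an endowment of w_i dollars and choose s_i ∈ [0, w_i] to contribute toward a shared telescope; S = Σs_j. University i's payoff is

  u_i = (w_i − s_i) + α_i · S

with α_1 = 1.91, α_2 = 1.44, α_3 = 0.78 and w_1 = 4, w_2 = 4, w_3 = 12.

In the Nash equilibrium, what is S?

∂u_i/∂s_i = α_i − 1, so university i contributes w_i if α_i > 1, else 0.
α_i > 1 for i ∈ {1, 2}; NE contributions (4, 4, 0), S = 8.

8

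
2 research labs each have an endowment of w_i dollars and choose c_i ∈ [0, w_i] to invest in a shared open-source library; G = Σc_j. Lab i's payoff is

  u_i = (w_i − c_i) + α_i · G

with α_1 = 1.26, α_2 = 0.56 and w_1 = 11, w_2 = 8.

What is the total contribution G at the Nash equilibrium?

∂u_i/∂c_i = α_i − 1, so lab i contributes w_i if α_i > 1, else 0.
α_i > 1 for i ∈ {1}; NE contributions (11, 0), G = 11.

11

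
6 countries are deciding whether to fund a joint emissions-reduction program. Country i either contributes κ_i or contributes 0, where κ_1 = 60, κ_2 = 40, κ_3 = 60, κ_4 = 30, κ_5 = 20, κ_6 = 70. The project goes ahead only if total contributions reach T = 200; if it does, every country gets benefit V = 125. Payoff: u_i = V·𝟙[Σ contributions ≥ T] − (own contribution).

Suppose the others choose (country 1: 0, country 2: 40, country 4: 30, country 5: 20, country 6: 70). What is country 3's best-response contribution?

Others' total = 160. Contributing 60 brings total to 220 ≥ 200: gain V − κ_3 = 65.
Best response: 60.

60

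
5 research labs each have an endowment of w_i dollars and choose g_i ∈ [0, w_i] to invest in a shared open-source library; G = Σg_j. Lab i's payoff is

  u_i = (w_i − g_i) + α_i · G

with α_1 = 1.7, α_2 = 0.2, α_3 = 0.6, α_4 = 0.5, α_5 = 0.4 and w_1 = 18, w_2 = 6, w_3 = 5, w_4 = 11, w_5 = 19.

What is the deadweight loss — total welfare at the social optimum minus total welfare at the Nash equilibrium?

98.4

∂u_i/∂g_i = α_i − 1, so lab i contributes w_i if α_i > 1, else 0.
α_i > 1 for i ∈ {1}; NE contributions (18, 0, 0, 0, 0), G = 18.
W^NE = Σw_i − G^NE + (Σα_i)·G^NE = 59 + 2.4·18 = 102.2.
Planner: ∂(Σu_j)/∂g_i = Σα_j − 1 = 2.4 > 0, so everyone contributes w_i; G^SO = 59, W^SO = 59 + 2.4·59 = 200.6.
Deadweight loss = 98.4.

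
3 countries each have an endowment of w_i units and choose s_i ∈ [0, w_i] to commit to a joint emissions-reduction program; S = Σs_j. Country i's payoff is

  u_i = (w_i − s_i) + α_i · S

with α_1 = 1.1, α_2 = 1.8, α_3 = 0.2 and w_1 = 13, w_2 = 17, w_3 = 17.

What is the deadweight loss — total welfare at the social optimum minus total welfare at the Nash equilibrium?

35.7

∂u_i/∂s_i = α_i − 1, so country i contributes w_i if α_i > 1, else 0.
α_i > 1 for i ∈ {1, 2}; NE contributions (13, 17, 0), S = 30.
W^NE = Σw_i − S^NE + (Σα_i)·S^NE = 47 + 2.1·30 = 110.
Planner: ∂(Σu_j)/∂s_i = Σα_j − 1 = 2.1 > 0, so everyone contributes w_i; S^SO = 47, W^SO = 47 + 2.1·47 = 145.7.
Deadweight loss = 35.7.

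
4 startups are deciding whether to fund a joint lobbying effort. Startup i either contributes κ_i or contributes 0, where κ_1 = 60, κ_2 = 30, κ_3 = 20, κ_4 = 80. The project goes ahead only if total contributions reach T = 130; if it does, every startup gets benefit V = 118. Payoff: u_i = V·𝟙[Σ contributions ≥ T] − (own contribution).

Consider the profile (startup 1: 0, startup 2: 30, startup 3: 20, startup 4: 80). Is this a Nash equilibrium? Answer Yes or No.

Yes

Total = 130 ≥ 130: provided.
Startup 1 (pledges 0, payoff 118): pledging 60 → total 190, payoff 58. No gain.
Startup 2 (pledges 30, payoff 88): dropping to 0 → total 100, payoff 0. No gain.
Startup 3 (pledges 20, payoff 98): dropping to 0 → total 110, payoff 0. No gain.
Startup 4 (pledges 80, payoff 38): dropping to 0 → total 50, payoff 0. No gain.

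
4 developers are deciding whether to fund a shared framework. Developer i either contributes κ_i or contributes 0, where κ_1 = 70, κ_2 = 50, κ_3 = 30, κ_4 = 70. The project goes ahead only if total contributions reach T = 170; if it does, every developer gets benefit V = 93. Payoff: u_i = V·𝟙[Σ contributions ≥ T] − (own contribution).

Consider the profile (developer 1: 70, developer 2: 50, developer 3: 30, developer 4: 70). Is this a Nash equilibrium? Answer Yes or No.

Total = 220 ≥ 170: provided.
Developer 1 (pledges 70, payoff 23): dropping to 0 → total 150, payoff 0. No gain.
Developer 2 (pledges 50, payoff 43): dropping to 0 → total 170, payoff 93. Profitable deviation.

No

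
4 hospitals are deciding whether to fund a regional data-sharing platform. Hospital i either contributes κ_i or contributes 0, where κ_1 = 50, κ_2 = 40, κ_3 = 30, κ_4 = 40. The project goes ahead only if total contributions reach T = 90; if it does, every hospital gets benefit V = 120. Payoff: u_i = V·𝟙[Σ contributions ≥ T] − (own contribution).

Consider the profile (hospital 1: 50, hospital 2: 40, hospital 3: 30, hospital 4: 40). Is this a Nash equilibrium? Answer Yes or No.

Total = 160 ≥ 90: provided.
Hospital 1 (pledges 50, payoff 70): dropping to 0 → total 110, payoff 120. Profitable deviation.

No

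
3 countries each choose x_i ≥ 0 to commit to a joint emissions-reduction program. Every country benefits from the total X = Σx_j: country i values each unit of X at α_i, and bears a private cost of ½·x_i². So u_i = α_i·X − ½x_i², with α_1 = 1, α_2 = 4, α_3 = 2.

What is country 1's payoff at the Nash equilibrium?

6.5

Country i's FOC: ∂u_i/∂x_i = α_i − x_i = 0, so x_i* = α_i.
NE contributions = (1, 4, 2); X = 7.
u_1 = α_1·X − ½·(x_1)² = 1·7 − ½·1² = 6.5.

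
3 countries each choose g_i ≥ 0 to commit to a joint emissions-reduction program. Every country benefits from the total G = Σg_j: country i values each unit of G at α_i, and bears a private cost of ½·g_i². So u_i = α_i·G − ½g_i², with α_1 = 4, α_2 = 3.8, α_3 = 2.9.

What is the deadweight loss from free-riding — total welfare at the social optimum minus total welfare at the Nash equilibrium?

76.67

Country i's FOC: ∂u_i/∂g_i = α_i − g_i = 0, so g_i* = α_i.
NE contributions = (4, 3.8, 2.9); G = 10.7.
W^NE = (Σα)·G − ½Σα_i² = 10.7² − ½·38.85 = 95.065.
Planner sets g_i = Σα_j = 10.7 for every i, so G^SO = 3·10.7 = 32.1.
W^SO = (Σα)·G^SO − ½·3·(Σα)² = (3/2)·10.7² = 171.735.
Deadweight loss = W^SO − W^NE = 76.67.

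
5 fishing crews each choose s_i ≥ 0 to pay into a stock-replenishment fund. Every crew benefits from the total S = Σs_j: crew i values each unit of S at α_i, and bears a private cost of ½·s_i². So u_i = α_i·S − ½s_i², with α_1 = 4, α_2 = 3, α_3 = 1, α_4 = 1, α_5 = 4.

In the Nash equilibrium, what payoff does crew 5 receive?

Crew i's FOC: ∂u_i/∂s_i = α_i − s_i = 0, so s_i* = α_i.
NE contributions = (4, 3, 1, 1, 4); S = 13.
u_5 = α_5·S − ½·(s_5)² = 4·13 − ½·4² = 44.

44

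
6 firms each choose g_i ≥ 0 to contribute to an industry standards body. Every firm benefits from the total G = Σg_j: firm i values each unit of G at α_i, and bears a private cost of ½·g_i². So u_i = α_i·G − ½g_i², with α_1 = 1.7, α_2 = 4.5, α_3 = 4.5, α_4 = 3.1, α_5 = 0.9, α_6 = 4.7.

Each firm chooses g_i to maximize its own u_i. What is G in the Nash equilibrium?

Firm i's FOC: ∂u_i/∂g_i = α_i − g_i = 0, so g_i* = α_i.
NE contributions = (1.7, 4.5, 4.5, 3.1, 0.9, 4.7); G = 19.4.

19.4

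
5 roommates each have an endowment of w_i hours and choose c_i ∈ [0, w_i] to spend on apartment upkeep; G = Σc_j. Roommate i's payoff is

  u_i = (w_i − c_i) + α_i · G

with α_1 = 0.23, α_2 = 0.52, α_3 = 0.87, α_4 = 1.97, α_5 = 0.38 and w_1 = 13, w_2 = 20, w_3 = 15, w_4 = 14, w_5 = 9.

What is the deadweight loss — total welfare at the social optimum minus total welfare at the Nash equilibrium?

∂u_i/∂c_i = α_i − 1, so roommate i contributes w_i if α_i > 1, else 0.
α_i > 1 for i ∈ {4}; NE contributions (0, 0, 0, 14, 0), G = 14.
W^NE = Σw_i − G^NE + (Σα_i)·G^NE = 71 + 2.97·14 = 112.58.
Planner: ∂(Σu_j)/∂c_i = Σα_j − 1 = 2.97 > 0, so everyone contributes w_i; G^SO = 71, W^SO = 71 + 2.97·71 = 281.87.
Deadweight loss = 169.29.

169.29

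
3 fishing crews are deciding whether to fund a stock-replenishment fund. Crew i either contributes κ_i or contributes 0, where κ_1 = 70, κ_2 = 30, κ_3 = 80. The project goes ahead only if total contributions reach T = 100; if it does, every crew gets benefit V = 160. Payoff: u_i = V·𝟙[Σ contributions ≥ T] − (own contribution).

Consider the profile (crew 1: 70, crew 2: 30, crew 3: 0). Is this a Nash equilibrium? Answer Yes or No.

Yes

Total = 100 ≥ 100: provided.
Crew 1 (pledges 70, payoff 90): dropping to 0 → total 30, payoff 0. No gain.
Crew 2 (pledges 30, payoff 130): dropping to 0 → total 70, payoff 0. No gain.
Crew 3 (pledges 0, payoff 160): pledging 80 → total 180, payoff 80. No gain.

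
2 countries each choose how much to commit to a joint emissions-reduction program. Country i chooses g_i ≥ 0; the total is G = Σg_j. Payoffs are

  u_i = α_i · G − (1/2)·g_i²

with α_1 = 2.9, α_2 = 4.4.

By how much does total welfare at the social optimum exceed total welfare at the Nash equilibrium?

13.885

Country i's FOC: ∂u_i/∂g_i = α_i − g_i = 0, so g_i* = α_i.
NE contributions = (2.9, 4.4); G = 7.3.
W^NE = (Σα)·G − ½Σα_i² = 7.3² − ½·27.77 = 39.405.
Planner sets g_i = Σα_j = 7.3 for every i, so G^SO = 2·7.3 = 14.6.
W^SO = (Σα)·G^SO − ½·2·(Σα)² = (2/2)·7.3² = 53.29.
Deadweight loss = W^SO − W^NE = 13.885.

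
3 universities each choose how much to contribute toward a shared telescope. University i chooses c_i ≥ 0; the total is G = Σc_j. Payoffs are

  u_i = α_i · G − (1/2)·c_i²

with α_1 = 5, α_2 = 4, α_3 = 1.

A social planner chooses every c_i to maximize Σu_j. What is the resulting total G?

30

Planner FOC: ∂(Σu_j)/∂c_i = (Σα_j) − c_i = 0, so c_i^SO = Σα_j = 10 for every i; G^SO = 30.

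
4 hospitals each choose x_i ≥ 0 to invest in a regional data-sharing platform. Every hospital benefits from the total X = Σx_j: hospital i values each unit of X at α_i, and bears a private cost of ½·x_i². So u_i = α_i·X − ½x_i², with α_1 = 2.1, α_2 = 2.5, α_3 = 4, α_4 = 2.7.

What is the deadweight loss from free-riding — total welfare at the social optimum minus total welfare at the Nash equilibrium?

Hospital i's FOC: ∂u_i/∂x_i = α_i − x_i = 0, so x_i* = α_i.
NE contributions = (2.1, 2.5, 4, 2.7); X = 11.3.
W^NE = (Σα)·X − ½Σα_i² = 11.3² − ½·33.95 = 110.715.
Planner sets x_i = Σα_j = 11.3 for every i, so X^SO = 4·11.3 = 45.2.
W^SO = (Σα)·X^SO − ½·4·(Σα)² = (4/2)·11.3² = 255.38.
Deadweight loss = W^SO − W^NE = 144.665.

144.665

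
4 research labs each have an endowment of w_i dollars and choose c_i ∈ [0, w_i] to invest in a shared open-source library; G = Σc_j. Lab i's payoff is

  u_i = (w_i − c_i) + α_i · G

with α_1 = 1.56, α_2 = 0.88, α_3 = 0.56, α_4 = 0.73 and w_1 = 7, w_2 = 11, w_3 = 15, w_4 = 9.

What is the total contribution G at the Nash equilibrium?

7

∂u_i/∂c_i = α_i − 1, so lab i contributes w_i if α_i > 1, else 0.
α_i > 1 for i ∈ {1}; NE contributions (7, 0, 0, 0), G = 7.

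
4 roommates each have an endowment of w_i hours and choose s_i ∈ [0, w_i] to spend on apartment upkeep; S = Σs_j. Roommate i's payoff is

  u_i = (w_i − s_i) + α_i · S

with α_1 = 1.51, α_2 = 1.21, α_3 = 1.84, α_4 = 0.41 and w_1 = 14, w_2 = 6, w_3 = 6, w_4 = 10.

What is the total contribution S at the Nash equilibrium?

∂u_i/∂s_i = α_i − 1, so roommate i contributes w_i if α_i > 1, else 0.
α_i > 1 for i ∈ {1, 2, 3}; NE contributions (14, 6, 6, 0), S = 26.

26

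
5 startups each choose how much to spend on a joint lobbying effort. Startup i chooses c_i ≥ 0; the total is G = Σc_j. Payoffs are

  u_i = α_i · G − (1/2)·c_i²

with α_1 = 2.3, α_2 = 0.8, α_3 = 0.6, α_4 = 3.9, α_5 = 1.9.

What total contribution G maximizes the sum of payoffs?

47.5

Planner FOC: ∂(Σu_j)/∂c_i = (Σα_j) − c_i = 0, so c_i^SO = Σα_j = 9.5 for every i; G^SO = 47.5.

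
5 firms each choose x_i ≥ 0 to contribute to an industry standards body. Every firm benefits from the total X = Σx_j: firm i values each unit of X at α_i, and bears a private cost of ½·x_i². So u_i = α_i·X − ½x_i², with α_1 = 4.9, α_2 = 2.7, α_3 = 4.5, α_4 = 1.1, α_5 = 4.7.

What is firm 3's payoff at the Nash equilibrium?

70.425

Firm i's FOC: ∂u_i/∂x_i = α_i − x_i = 0, so x_i* = α_i.
NE contributions = (4.9, 2.7, 4.5, 1.1, 4.7); X = 17.9.
u_3 = α_3·X − ½·(x_3)² = 4.5·17.9 − ½·4.5² = 70.425.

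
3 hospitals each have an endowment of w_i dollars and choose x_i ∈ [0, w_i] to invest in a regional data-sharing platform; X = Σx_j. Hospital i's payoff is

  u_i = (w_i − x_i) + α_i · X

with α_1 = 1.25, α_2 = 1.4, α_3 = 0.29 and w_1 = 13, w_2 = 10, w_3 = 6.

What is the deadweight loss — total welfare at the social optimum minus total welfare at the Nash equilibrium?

∂u_i/∂x_i = α_i − 1, so hospital i contributes w_i if α_i > 1, else 0.
α_i > 1 for i ∈ {1, 2}; NE contributions (13, 10, 0), X = 23.
W^NE = Σw_i − X^NE + (Σα_i)·X^NE = 29 + 1.94·23 = 73.62.
Planner: ∂(Σu_j)/∂x_i = Σα_j − 1 = 1.94 > 0, so everyone contributes w_i; X^SO = 29, W^SO = 29 + 1.94·29 = 85.26.
Deadweight loss = 11.64.

11.64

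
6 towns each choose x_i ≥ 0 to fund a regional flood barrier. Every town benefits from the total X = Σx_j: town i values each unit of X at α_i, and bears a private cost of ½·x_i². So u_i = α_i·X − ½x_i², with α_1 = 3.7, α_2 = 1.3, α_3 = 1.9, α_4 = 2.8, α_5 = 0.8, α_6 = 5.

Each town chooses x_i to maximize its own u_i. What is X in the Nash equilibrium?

Town i's FOC: ∂u_i/∂x_i = α_i − x_i = 0, so x_i* = α_i.
NE contributions = (3.7, 1.3, 1.9, 2.8, 0.8, 5); X = 15.5.

15.5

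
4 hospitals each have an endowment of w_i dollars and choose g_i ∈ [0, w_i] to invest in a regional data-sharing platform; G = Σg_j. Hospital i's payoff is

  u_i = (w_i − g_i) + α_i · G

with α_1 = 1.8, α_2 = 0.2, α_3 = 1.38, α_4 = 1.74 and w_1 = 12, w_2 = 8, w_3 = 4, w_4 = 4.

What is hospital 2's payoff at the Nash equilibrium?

12

∂u_i/∂g_i = α_i − 1, so hospital i contributes w_i if α_i > 1, else 0.
α_i > 1 for i ∈ {1, 3, 4}; NE contributions (12, 0, 4, 4), G = 20.
u_2 = (8 − 0) + 0.2·20 = 12.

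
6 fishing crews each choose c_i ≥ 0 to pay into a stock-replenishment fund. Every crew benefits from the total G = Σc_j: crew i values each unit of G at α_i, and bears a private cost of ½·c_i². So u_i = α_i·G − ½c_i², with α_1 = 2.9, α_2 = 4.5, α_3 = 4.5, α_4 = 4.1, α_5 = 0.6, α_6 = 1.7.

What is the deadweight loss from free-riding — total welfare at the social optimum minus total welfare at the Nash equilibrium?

Crew i's FOC: ∂u_i/∂c_i = α_i − c_i = 0, so c_i* = α_i.
NE contributions = (2.9, 4.5, 4.5, 4.1, 0.6, 1.7); G = 18.3.
W^NE = (Σα)·G − ½Σα_i² = 18.3² − ½·68.97 = 300.405.
Planner sets c_i = Σα_j = 18.3 for every i, so G^SO = 6·18.3 = 109.8.
W^SO = (Σα)·G^SO − ½·6·(Σα)² = (6/2)·18.3² = 1004.67.
Deadweight loss = W^SO − W^NE = 704.265.

704.265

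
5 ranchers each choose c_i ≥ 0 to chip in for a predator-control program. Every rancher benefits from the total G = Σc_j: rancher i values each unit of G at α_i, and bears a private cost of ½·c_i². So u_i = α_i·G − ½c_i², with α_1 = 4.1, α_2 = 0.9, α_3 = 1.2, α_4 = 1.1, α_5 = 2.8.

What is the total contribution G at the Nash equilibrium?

10.1

Rancher i's FOC: ∂u_i/∂c_i = α_i − c_i = 0, so c_i* = α_i.
NE contributions = (4.1, 0.9, 1.2, 1.1, 2.8); G = 10.1.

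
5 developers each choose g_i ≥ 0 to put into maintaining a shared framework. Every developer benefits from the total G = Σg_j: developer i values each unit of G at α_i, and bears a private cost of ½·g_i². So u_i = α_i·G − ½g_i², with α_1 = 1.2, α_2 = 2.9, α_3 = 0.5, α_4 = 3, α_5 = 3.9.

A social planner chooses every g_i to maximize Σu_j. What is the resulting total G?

Planner FOC: ∂(Σu_j)/∂g_i = (Σα_j) − g_i = 0, so g_i^SO = Σα_j = 11.5 for every i; G^SO = 57.5.

57.5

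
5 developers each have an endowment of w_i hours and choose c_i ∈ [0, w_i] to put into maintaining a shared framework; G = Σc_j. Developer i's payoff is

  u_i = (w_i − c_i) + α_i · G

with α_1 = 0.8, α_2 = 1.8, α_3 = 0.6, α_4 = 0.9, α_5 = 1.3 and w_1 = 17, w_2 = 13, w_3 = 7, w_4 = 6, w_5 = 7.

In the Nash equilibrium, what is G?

20

∂u_i/∂c_i = α_i − 1, so developer i contributes w_i if α_i > 1, else 0.
α_i > 1 for i ∈ {2, 5}; NE contributions (0, 13, 0, 0, 7), G = 20.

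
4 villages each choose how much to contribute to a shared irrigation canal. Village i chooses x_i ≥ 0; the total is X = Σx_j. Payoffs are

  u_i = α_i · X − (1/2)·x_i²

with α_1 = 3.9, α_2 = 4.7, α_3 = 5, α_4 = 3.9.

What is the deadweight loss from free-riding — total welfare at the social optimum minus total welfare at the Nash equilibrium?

Village i's FOC: ∂u_i/∂x_i = α_i − x_i = 0, so x_i* = α_i.
NE contributions = (3.9, 4.7, 5, 3.9); X = 17.5.
W^NE = (Σα)·X − ½Σα_i² = 17.5² − ½·77.51 = 267.495.
Planner sets x_i = Σα_j = 17.5 for every i, so X^SO = 4·17.5 = 70.
W^SO = (Σα)·X^SO − ½·4·(Σα)² = (4/2)·17.5² = 612.5.
Deadweight loss = W^SO − W^NE = 345.005.

345.005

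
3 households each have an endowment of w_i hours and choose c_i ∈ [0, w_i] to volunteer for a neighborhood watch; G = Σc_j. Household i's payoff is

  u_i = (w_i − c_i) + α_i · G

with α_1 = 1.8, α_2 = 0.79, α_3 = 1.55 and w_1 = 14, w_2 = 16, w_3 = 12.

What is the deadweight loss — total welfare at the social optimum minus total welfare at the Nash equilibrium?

50.24

∂u_i/∂c_i = α_i − 1, so household i contributes w_i if α_i > 1, else 0.
α_i > 1 for i ∈ {1, 3}; NE contributions (14, 0, 12), G = 26.
W^NE = Σw_i − G^NE + (Σα_i)·G^NE = 42 + 3.14·26 = 123.64.
Planner: ∂(Σu_j)/∂c_i = Σα_j − 1 = 3.14 > 0, so everyone contributes w_i; G^SO = 42, W^SO = 42 + 3.14·42 = 173.88.
Deadweight loss = 50.24.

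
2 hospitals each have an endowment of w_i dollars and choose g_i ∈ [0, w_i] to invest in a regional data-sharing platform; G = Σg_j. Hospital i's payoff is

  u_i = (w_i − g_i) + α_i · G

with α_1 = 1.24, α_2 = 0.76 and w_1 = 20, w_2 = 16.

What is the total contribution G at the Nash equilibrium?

20

∂u_i/∂g_i = α_i − 1, so hospital i contributes w_i if α_i > 1, else 0.
α_i > 1 for i ∈ {1}; NE contributions (20, 0), G = 20.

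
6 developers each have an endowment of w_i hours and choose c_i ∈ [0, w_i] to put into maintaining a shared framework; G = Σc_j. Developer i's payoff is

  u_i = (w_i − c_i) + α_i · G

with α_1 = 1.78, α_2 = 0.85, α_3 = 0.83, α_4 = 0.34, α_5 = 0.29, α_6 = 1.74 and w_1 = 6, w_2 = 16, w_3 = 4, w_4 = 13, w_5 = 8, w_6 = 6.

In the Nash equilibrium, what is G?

∂u_i/∂c_i = α_i − 1, so developer i contributes w_i if α_i > 1, else 0.
α_i > 1 for i ∈ {1, 6}; NE contributions (6, 0, 0, 0, 0, 6), G = 12.

12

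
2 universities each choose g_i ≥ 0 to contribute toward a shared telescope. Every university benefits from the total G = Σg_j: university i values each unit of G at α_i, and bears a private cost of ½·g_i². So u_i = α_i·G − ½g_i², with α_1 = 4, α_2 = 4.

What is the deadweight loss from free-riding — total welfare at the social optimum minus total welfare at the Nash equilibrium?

16

University i's FOC: ∂u_i/∂g_i = α_i − g_i = 0, so g_i* = α_i.
NE contributions = (4, 4); G = 8.
W^NE = (Σα)·G − ½Σα_i² = 8² − ½·32 = 48.
Planner sets g_i = Σα_j = 8 for every i, so G^SO = 2·8 = 16.
W^SO = (Σα)·G^SO − ½·2·(Σα)² = (2/2)·8² = 64.
Deadweight loss = W^SO − W^NE = 16.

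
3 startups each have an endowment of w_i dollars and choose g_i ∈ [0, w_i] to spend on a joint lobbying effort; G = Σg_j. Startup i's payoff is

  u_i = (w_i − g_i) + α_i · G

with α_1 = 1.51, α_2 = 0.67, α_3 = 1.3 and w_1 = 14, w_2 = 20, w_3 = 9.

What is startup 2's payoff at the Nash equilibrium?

∂u_i/∂g_i = α_i − 1, so startup i contributes w_i if α_i > 1, else 0.
α_i > 1 for i ∈ {1, 3}; NE contributions (14, 0, 9), G = 23.
u_2 = (20 − 0) + 0.67·23 = 35.41.

35.41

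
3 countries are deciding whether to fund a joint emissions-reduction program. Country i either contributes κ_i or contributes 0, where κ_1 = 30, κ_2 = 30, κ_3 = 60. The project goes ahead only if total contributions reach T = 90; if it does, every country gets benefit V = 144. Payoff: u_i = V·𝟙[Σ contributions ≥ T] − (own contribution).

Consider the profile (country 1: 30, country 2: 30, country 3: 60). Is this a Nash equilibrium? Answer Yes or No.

No

Total = 120 ≥ 90: provided.
Country 1 (pledges 30, payoff 114): dropping to 0 → total 90, payoff 144. Profitable deviation.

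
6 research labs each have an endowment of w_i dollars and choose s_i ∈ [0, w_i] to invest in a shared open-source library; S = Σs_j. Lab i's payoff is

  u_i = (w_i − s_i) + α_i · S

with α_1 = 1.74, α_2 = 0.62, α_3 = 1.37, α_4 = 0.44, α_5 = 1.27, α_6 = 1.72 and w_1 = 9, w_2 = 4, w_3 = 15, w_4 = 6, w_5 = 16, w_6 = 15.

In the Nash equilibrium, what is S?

55

∂u_i/∂s_i = α_i − 1, so lab i contributes w_i if α_i > 1, else 0.
α_i > 1 for i ∈ {1, 3, 5, 6}; NE contributions (9, 0, 15, 0, 16, 15), S = 55.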